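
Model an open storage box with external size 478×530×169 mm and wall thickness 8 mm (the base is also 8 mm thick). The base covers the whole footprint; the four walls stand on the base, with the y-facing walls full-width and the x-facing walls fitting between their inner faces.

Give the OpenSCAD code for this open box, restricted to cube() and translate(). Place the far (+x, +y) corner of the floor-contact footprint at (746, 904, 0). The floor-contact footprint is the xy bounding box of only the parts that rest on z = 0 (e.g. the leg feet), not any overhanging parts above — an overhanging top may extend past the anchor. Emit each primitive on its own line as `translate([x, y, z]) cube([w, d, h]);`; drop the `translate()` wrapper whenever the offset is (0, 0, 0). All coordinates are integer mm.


translate([268, 374, 0]) cube([478, 530, 8]);
translate([268, 374, 8]) cube([478, 8, 161]);
translate([268, 896, 8]) cube([478, 8, 161]);
translate([268, 382, 8]) cube([8, 514, 161]);
translate([738, 382, 8]) cube([8, 514, 161]);


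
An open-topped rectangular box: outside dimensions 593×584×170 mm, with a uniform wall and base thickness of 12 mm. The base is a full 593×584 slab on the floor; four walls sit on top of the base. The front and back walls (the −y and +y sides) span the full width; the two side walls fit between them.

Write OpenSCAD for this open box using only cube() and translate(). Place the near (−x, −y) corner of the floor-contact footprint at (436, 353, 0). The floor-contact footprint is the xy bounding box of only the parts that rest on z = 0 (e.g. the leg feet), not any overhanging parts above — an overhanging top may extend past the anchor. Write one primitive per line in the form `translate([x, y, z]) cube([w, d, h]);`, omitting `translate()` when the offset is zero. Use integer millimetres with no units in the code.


translate([436, 353, 0]) cube([593, 584, 12]);
translate([436, 353, 12]) cube([593, 12, 158]);
translate([436, 925, 12]) cube([593, 12, 158]);
translate([436, 365, 12]) cube([12, 560, 158]);
translate([1017, 365, 12]) cube([12, 560, 158]);


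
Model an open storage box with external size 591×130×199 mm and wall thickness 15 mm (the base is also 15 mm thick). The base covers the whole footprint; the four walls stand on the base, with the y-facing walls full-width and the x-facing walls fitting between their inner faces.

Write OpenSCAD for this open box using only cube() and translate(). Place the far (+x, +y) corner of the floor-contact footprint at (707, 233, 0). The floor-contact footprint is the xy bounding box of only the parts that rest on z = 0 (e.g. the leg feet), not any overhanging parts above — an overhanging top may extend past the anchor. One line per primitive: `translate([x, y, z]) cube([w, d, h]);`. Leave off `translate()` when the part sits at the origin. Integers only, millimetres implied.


translate([116, 103, 0]) cube([591, 130, 15]);
translate([116, 103, 15]) cube([591, 15, 184]);
translate([116, 218, 15]) cube([591, 15, 184]);
translate([116, 118, 15]) cube([15, 100, 184]);
translate([692, 118, 15]) cube([15, 100, 184]);


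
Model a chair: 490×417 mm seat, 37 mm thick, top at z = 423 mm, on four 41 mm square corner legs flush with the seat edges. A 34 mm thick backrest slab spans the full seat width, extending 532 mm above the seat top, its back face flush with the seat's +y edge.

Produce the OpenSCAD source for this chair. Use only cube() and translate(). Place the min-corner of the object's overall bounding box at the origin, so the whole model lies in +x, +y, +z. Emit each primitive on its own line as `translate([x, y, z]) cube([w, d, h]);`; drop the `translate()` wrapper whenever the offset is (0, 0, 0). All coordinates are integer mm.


translate([0, 0, 386]) cube([490, 417, 37]);
cube([41, 41, 386]);
translate([449, 0, 0]) cube([41, 41, 386]);
translate([0, 376, 0]) cube([41, 41, 386]);
translate([449, 376, 0]) cube([41, 41, 386]);
translate([0, 383, 423]) cube([490, 34, 532]);


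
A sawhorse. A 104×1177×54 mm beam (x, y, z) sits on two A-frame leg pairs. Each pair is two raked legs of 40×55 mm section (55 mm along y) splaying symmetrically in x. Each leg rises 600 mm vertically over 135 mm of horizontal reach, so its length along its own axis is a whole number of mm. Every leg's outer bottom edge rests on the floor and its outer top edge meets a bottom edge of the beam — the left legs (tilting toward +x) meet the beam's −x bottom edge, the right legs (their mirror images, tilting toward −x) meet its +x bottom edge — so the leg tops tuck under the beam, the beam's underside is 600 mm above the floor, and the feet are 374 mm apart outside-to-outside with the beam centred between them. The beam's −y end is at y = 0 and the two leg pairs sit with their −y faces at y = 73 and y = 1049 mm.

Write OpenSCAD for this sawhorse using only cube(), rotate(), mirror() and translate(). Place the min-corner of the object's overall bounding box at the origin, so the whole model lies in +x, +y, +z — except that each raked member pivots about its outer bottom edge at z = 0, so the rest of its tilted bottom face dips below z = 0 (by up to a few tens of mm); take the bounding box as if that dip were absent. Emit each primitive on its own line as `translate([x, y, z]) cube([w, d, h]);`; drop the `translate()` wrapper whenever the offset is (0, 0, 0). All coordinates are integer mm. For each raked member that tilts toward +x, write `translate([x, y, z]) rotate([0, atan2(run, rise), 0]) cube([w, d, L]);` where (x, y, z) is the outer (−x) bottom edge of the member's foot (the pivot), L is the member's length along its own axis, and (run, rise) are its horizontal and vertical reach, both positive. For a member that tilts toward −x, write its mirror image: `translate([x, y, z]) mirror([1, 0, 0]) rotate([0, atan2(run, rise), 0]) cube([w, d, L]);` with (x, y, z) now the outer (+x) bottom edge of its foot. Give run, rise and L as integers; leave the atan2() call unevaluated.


translate([135, 0, 600]) cube([104, 1177, 54]);
translate([0, 73, 0]) rotate([0, atan2(135, 600), 0]) cube([40, 55, 615]);
translate([374, 73, 0]) mirror([1, 0, 0]) rotate([0, atan2(135, 600), 0]) cube([40, 55, 615]);
translate([0, 1049, 0]) rotate([0, atan2(135, 600), 0]) cube([40, 55, 615]);
translate([374, 1049, 0]) mirror([1, 0, 0]) rotate([0, atan2(135, 600), 0]) cube([40, 55, 615]);


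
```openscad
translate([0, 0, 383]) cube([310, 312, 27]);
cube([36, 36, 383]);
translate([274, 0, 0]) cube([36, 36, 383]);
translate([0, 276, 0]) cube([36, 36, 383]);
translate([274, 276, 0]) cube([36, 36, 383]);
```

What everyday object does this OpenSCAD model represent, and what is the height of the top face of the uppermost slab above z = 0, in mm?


A stool. The seat height is 410 mm.

A 310×312×27 slab at z = 383 on four corner posts — a stool. The seat top is 383 + 27 = 410 mm.


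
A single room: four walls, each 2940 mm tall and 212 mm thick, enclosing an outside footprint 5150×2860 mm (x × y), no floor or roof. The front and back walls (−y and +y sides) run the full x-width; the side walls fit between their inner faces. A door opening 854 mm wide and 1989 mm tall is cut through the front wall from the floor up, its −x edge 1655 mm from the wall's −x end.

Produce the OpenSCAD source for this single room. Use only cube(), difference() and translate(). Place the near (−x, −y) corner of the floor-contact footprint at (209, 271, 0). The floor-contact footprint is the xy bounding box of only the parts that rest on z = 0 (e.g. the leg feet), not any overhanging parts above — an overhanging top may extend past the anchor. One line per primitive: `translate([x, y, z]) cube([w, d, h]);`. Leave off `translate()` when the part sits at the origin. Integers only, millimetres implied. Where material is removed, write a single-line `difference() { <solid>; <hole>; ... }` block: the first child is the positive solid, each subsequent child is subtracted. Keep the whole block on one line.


difference() { translate([209, 271, 0]) cube([5150, 212, 2940]); translate([1864, 271, 0]) cube([854, 212, 1989]); }
translate([209, 2919, 0]) cube([5150, 212, 2940]);
translate([209, 483, 0]) cube([212, 2436, 2940]);
translate([5147, 483, 0]) cube([212, 2436, 2940]);


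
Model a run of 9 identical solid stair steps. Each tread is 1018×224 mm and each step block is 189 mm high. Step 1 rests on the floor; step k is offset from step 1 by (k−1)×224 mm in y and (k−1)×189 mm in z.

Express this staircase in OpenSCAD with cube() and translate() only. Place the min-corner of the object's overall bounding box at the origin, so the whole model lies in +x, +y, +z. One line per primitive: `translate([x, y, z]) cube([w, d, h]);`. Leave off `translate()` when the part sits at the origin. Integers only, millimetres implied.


cube([1018, 224, 189]);
translate([0, 224, 189]) cube([1018, 224, 189]);
translate([0, 448, 378]) cube([1018, 224, 189]);
translate([0, 672, 567]) cube([1018, 224, 189]);
translate([0, 896, 756]) cube([1018, 224, 189]);
translate([0, 1120, 945]) cube([1018, 224, 189]);
translate([0, 1344, 1134]) cube([1018, 224, 189]);
translate([0, 1568, 1323]) cube([1018, 224, 189]);
translate([0, 1792, 1512]) cube([1018, 224, 189]);


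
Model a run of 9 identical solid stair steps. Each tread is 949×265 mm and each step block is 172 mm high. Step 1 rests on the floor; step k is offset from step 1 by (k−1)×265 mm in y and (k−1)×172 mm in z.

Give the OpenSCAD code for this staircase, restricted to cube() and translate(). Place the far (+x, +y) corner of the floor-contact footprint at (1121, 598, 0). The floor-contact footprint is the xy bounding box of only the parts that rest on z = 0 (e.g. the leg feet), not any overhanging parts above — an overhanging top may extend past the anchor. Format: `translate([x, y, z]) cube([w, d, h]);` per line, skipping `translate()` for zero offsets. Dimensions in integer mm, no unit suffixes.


translate([172, 333, 0]) cube([949, 265, 172]);
translate([172, 598, 172]) cube([949, 265, 172]);
translate([172, 863, 344]) cube([949, 265, 172]);
translate([172, 1128, 516]) cube([949, 265, 172]);
translate([172, 1393, 688]) cube([949, 265, 172]);
translate([172, 1658, 860]) cube([949, 265, 172]);
translate([172, 1923, 1032]) cube([949, 265, 172]);
translate([172, 2188, 1204]) cube([949, 265, 172]);
translate([172, 2453, 1376]) cube([949, 265, 172]);


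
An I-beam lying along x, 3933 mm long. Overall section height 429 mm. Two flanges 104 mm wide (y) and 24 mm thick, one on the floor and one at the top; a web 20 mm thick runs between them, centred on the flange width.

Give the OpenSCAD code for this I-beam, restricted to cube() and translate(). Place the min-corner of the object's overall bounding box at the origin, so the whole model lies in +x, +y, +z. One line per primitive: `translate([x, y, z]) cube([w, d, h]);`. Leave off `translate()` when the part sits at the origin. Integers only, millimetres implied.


cube([3933, 104, 24]);
translate([0, 42, 24]) cube([3933, 20, 381]);
translate([0, 0, 405]) cube([3933, 104, 24]);


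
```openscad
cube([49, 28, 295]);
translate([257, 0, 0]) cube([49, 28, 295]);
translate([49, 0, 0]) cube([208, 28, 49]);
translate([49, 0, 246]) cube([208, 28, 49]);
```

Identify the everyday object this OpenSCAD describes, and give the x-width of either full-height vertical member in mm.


A picture frame. The border width is 49 mm.

Four thin pieces enclosing a rectangular opening — a picture frame. The two full-height stiles are 295 mm tall; the top rail sits at z = 246 and is 49 mm tall, so the border above the opening is 295 − 246 = 49 mm, matching the stile x-width.


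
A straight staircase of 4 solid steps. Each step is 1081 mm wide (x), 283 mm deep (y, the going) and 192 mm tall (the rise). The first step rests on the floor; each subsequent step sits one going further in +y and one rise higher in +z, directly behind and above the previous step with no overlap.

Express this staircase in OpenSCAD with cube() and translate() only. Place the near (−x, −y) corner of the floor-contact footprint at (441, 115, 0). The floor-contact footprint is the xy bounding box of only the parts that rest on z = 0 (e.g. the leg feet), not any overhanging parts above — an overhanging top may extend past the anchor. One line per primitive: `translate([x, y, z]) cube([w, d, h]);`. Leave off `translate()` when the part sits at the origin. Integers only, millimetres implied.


translate([441, 115, 0]) cube([1081, 283, 192]);
translate([441, 398, 192]) cube([1081, 283, 192]);
translate([441, 681, 384]) cube([1081, 283, 192]);
translate([441, 964, 576]) cube([1081, 283, 192]);


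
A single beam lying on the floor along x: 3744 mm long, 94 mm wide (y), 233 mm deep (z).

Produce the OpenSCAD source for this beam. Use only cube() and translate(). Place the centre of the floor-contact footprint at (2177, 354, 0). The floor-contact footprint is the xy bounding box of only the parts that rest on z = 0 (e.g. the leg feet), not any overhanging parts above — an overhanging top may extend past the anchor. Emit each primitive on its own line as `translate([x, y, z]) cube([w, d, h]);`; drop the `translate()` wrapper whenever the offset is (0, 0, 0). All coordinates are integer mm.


translate([305, 307, 0]) cube([3744, 94, 233]);


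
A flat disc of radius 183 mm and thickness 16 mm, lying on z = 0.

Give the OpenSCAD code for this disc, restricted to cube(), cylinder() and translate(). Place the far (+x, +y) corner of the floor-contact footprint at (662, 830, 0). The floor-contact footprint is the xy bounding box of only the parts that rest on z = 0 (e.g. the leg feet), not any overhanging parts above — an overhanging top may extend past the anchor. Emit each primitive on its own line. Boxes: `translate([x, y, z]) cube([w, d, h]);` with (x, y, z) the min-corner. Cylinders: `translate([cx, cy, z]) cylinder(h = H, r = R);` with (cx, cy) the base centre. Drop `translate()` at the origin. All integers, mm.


translate([479, 647, 0]) cylinder(h = 16, r = 183);


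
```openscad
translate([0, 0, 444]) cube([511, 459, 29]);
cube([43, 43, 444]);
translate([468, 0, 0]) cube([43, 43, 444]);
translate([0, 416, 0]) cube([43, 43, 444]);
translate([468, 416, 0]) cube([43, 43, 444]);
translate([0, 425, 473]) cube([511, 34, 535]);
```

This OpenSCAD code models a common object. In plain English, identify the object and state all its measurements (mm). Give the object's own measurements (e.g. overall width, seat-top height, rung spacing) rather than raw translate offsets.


A chair. The seat is a 511×459×29 mm slab with its top at z = 473 mm, on four 43×43 mm corner legs (flush with the seat edges, standing on z = 0). A flat backrest 34 mm thick, 535 mm tall, spans the full seat width and rises from the seat top along its +y edge, rear face flush with the rear of the seat.


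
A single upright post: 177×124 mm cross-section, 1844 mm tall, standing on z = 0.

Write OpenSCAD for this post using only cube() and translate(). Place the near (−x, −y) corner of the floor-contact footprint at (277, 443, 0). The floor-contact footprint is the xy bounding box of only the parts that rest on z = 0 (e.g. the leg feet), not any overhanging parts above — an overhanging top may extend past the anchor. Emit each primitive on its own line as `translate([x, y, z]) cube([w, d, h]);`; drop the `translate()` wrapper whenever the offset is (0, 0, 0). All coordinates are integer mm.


translate([277, 443, 0]) cube([177, 124, 1844]);


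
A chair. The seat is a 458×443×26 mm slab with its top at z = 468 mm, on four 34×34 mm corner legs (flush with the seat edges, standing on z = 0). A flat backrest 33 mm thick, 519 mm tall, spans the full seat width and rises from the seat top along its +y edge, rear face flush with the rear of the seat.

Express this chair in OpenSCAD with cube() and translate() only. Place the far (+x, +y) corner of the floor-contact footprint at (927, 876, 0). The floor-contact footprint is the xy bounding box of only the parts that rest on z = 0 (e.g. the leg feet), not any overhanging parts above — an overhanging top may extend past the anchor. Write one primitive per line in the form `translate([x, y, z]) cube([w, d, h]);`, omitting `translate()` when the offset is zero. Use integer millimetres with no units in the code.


translate([469, 433, 442]) cube([458, 443, 26]);
translate([469, 433, 0]) cube([34, 34, 442]);
translate([893, 433, 0]) cube([34, 34, 442]);
translate([469, 842, 0]) cube([34, 34, 442]);
translate([893, 842, 0]) cube([34, 34, 442]);
translate([469, 843, 468]) cube([458, 33, 519]);


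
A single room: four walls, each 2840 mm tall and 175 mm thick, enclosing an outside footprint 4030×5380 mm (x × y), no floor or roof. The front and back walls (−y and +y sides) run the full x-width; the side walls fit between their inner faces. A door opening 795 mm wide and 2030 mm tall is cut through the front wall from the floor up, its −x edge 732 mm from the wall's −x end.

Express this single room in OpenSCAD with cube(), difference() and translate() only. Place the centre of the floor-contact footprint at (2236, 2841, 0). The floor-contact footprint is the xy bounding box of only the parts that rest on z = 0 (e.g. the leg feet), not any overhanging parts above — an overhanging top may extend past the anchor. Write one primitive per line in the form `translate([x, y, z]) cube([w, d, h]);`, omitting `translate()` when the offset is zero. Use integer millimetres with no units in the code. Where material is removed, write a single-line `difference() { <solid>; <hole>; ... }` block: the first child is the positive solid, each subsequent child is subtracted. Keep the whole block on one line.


difference() { translate([221, 151, 0]) cube([4030, 175, 2840]); translate([953, 151, 0]) cube([795, 175, 2030]); }
translate([221, 5356, 0]) cube([4030, 175, 2840]);
translate([221, 326, 0]) cube([175, 5030, 2840]);
translate([4076, 326, 0]) cube([175, 5030, 2840]);


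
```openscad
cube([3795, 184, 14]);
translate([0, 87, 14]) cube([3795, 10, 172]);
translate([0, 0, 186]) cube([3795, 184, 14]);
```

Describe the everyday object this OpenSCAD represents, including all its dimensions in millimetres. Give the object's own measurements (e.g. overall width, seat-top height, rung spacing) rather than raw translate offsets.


An I-beam lying along x, 3795 mm long. Overall section height 200 mm. Two flanges 184 mm wide (y) and 14 mm thick, one on the floor and one at the top; a web 10 mm thick runs between them, centred on the flange width.


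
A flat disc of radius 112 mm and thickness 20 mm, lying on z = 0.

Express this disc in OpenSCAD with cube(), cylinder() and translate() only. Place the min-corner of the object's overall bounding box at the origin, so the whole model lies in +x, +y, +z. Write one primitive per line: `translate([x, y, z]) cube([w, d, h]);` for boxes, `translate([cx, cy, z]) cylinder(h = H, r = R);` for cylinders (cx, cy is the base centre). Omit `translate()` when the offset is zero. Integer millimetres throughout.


translate([112, 112, 0]) cylinder(h = 20, r = 112);


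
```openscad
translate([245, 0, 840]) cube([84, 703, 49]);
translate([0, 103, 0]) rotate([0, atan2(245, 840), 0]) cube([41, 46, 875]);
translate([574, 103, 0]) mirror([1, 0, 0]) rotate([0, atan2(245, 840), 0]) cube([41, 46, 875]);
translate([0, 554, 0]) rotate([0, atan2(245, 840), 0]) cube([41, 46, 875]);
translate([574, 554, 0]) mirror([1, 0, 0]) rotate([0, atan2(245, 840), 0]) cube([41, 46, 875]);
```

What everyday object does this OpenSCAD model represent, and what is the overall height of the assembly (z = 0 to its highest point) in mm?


A sawhorse. The overall height is 889 mm.

A beam across two mirrored pairs of raked legs — a sawhorse. The beam's underside is at z = 840 (matching the legs' vertical rise in atan2(245, 840)) and the beam is 49 mm tall, so its top is at 840 + 49 = 889 mm. The raked legs top out at the beam's underside, so that is the highest point.


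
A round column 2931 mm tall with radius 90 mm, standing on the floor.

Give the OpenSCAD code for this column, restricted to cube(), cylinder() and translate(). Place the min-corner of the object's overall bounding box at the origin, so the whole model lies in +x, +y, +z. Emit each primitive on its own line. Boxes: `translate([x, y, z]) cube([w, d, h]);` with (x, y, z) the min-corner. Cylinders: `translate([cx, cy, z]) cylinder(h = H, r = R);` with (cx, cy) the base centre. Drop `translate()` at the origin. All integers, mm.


translate([90, 90, 0]) cylinder(h = 2931, r = 90);


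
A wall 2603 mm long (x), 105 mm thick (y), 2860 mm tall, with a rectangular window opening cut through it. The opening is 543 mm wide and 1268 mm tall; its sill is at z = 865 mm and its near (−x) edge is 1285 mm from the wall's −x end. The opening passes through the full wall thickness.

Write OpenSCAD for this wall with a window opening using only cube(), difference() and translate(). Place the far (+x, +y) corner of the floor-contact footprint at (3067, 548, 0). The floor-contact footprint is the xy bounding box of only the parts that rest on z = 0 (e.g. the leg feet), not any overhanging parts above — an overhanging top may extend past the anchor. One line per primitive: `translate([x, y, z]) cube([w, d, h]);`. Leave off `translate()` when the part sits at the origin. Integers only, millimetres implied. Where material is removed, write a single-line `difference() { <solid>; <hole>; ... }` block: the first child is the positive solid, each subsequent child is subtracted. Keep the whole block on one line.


difference() { translate([464, 443, 0]) cube([2603, 105, 2860]); translate([1749, 443, 865]) cube([543, 105, 1268]); }


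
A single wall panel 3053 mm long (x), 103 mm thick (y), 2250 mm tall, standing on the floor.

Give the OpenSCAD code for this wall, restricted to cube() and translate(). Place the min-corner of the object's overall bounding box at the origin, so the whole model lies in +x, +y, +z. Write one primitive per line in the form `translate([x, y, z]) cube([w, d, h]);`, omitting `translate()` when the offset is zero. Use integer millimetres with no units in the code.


cube([3053, 103, 2250]);


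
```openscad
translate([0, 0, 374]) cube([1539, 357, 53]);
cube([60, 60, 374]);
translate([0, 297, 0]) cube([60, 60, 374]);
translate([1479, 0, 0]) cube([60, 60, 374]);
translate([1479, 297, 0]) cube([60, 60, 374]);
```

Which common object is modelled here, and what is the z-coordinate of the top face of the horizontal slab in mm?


A bench. The seat-top height is 427 mm.

A long slab on four corner posts — a bench. The slab sits at z = 374 with thickness 53, so the top is 374 + 53 = 427 mm.


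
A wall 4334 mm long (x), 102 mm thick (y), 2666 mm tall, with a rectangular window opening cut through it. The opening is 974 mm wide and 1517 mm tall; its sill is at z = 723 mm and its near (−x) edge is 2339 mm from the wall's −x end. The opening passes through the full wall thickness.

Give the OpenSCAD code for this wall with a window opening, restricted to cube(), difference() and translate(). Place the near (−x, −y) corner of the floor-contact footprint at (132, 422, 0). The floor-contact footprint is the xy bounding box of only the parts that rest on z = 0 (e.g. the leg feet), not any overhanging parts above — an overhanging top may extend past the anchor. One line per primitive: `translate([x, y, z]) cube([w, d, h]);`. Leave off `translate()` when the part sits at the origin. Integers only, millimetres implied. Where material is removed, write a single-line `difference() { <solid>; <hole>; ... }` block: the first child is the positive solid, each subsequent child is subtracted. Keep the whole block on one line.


difference() { translate([132, 422, 0]) cube([4334, 102, 2666]); translate([2471, 422, 723]) cube([974, 102, 1517]); }


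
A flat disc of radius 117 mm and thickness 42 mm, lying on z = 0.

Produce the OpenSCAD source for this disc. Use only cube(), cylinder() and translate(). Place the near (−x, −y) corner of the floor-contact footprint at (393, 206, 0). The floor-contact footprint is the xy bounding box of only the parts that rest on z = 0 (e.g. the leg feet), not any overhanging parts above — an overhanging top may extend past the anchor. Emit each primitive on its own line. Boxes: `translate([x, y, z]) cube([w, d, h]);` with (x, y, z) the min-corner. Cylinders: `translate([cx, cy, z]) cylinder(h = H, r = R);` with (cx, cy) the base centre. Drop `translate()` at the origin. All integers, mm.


translate([510, 323, 0]) cylinder(h = 42, r = 117);


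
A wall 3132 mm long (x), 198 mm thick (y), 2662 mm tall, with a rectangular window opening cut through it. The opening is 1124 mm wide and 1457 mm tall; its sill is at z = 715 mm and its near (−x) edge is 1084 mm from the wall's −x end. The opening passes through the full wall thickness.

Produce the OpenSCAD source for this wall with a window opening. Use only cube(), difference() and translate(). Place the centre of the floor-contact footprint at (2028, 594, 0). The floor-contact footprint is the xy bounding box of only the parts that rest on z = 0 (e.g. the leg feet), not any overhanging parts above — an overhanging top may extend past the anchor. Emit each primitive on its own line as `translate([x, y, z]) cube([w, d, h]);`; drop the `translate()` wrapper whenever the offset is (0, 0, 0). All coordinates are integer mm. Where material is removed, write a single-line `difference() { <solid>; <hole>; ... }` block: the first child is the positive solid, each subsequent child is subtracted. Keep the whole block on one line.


difference() { translate([462, 495, 0]) cube([3132, 198, 2662]); translate([1546, 495, 715]) cube([1124, 198, 1457]); }


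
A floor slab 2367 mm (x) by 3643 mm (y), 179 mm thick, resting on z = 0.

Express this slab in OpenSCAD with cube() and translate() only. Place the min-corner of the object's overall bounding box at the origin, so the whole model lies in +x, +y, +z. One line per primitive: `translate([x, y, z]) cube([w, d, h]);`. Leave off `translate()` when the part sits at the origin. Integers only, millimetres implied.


cube([2367, 3643, 179]);


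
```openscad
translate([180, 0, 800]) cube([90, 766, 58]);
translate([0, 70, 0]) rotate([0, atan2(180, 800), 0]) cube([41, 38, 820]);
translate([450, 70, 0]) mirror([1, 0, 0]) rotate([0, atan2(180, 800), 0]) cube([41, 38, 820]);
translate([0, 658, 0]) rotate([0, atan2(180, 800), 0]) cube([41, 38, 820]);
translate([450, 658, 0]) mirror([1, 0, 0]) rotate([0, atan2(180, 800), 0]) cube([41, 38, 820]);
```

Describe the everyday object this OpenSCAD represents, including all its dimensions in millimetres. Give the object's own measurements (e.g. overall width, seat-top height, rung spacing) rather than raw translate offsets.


A sawhorse. A 90×766×58 mm beam (x, y, z) sits on two A-frame leg pairs. Each pair is two raked legs of 41×38 mm section (38 mm along y) splaying symmetrically in x. Each leg rises 800 mm vertically over 180 mm of horizontal reach and is 820 mm long along its own axis. Every leg's outer bottom edge rests on the floor and its outer top edge meets a bottom edge of the beam — the left legs (tilting toward +x) meet the beam's −x bottom edge, the right legs (their mirror images, tilting toward −x) meet its +x bottom edge — so the leg tops tuck under the beam, the beam's underside is 800 mm above the floor, and the feet are 450 mm apart outside-to-outside with the beam centred between them. The two leg pairs are set in 70 mm from either end of the beam.


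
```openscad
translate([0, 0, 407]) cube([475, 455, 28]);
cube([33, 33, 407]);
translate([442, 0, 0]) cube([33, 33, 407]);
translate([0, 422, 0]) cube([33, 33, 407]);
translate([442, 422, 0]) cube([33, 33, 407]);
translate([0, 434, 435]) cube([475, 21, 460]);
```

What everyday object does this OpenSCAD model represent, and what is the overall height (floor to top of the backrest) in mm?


A chair. The overall height is 895 mm.

A slab on four corner posts with a tall panel at the back — a chair. The seat slab sits at z = 407 with thickness 28, and the 460 mm backrest starts at the seat top, so the overall height is 407 + 28 + 460 = 895 mm.


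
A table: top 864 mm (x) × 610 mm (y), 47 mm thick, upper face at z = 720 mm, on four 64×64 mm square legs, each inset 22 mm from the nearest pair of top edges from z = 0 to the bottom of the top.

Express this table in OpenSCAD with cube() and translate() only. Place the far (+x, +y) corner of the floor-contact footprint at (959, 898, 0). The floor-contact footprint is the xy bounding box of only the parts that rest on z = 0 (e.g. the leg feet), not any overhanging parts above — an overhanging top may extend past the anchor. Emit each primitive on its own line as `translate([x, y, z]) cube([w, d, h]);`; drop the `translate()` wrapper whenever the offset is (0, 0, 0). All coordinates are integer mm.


// leg_h = 720 - 47 = 673
translate([117, 310, 673]) cube([864, 610, 47]);
translate([139, 332, 0]) cube([64, 64, 673]);
translate([895, 332, 0]) cube([64, 64, 673]);
translate([139, 834, 0]) cube([64, 64, 673]);
translate([895, 834, 0]) cube([64, 64, 673]);


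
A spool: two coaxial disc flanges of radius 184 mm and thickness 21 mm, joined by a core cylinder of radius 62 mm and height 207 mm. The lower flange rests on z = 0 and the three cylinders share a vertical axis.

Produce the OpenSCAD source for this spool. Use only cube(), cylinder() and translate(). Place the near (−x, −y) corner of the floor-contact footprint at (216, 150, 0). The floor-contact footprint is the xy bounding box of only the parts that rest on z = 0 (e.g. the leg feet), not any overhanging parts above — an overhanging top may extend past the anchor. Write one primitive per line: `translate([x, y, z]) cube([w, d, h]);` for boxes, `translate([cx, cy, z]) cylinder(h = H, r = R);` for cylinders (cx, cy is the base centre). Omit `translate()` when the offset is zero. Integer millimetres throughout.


translate([400, 334, 0]) cylinder(h = 21, r = 184);
translate([400, 334, 21]) cylinder(h = 207, r = 62);
translate([400, 334, 228]) cylinder(h = 21, r = 184);


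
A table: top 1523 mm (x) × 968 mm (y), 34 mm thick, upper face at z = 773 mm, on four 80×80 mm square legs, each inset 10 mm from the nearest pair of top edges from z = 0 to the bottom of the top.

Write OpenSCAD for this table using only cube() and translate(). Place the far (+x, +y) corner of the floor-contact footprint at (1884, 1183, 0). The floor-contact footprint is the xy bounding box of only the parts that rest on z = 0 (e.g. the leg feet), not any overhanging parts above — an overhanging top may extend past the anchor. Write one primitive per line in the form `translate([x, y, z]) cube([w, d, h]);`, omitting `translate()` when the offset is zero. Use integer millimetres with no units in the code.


translate([371, 225, 739]) cube([1523, 968, 34]);
translate([381, 235, 0]) cube([80, 80, 739]);
translate([1804, 235, 0]) cube([80, 80, 739]);
translate([381, 1103, 0]) cube([80, 80, 739]);
translate([1804, 1103, 0]) cube([80, 80, 739]);


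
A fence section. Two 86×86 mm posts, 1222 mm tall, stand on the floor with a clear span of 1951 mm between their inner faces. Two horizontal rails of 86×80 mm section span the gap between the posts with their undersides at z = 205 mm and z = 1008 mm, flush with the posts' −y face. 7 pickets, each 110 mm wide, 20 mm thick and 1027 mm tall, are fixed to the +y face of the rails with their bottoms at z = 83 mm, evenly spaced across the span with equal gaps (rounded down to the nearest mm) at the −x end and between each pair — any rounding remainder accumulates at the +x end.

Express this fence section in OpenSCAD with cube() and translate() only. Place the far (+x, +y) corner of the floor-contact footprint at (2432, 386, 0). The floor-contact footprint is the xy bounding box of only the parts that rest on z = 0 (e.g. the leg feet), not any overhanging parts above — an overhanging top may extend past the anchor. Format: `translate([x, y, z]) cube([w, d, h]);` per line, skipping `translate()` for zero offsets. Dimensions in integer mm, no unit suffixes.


translate([309, 300, 0]) cube([86, 86, 1222]);
translate([2346, 300, 0]) cube([86, 86, 1222]);
translate([395, 300, 205]) cube([1951, 86, 80]);
translate([395, 300, 1008]) cube([1951, 86, 80]);
translate([542, 386, 83]) cube([110, 20, 1027]);
translate([799, 386, 83]) cube([110, 20, 1027]);
translate([1056, 386, 83]) cube([110, 20, 1027]);
translate([1313, 386, 83]) cube([110, 20, 1027]);
translate([1570, 386, 83]) cube([110, 20, 1027]);
translate([1827, 386, 83]) cube([110, 20, 1027]);
translate([2084, 386, 83]) cube([110, 20, 1027]);


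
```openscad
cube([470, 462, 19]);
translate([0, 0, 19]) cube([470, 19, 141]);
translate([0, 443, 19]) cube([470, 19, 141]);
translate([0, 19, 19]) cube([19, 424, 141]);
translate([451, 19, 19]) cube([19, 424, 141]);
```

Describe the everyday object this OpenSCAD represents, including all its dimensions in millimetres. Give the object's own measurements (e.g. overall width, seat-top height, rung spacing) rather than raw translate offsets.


An open-topped rectangular box: outside dimensions 470×462×160 mm, with a uniform wall and base thickness of 19 mm. The base is a full 470×462 slab on the floor; four walls sit on top of the base. The front and back walls (the −y and +y sides) span the full width; the two side walls fit between them.


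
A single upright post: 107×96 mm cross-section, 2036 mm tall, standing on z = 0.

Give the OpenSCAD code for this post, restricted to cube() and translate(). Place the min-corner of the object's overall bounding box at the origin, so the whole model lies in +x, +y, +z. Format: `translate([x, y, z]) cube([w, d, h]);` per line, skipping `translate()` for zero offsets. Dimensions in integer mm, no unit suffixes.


cube([107, 96, 2036]);


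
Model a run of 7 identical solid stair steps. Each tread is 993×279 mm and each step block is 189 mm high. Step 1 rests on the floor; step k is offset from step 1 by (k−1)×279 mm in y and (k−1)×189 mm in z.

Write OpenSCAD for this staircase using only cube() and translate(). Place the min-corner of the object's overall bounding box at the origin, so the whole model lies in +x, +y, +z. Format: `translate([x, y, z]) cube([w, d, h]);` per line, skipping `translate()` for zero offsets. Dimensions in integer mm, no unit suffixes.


cube([993, 279, 189]);
translate([0, 279, 189]) cube([993, 279, 189]);
translate([0, 558, 378]) cube([993, 279, 189]);
translate([0, 837, 567]) cube([993, 279, 189]);
translate([0, 1116, 756]) cube([993, 279, 189]);
translate([0, 1395, 945]) cube([993, 279, 189]);
translate([0, 1674, 1134]) cube([993, 279, 189]);


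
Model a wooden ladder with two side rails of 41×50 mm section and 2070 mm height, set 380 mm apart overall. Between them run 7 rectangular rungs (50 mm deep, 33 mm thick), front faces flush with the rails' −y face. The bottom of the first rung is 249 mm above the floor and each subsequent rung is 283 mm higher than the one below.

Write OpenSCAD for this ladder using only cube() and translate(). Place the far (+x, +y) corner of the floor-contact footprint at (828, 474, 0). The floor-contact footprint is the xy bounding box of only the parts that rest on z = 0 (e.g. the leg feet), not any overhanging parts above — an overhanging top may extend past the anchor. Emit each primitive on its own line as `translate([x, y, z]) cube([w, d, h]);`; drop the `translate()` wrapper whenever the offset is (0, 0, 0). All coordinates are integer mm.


translate([448, 424, 0]) cube([41, 50, 2070]);
translate([787, 424, 0]) cube([41, 50, 2070]);
translate([489, 424, 249]) cube([298, 50, 33]);
translate([489, 424, 532]) cube([298, 50, 33]);
translate([489, 424, 815]) cube([298, 50, 33]);
translate([489, 424, 1098]) cube([298, 50, 33]);
translate([489, 424, 1381]) cube([298, 50, 33]);
translate([489, 424, 1664]) cube([298, 50, 33]);
translate([489, 424, 1947]) cube([298, 50, 33]);


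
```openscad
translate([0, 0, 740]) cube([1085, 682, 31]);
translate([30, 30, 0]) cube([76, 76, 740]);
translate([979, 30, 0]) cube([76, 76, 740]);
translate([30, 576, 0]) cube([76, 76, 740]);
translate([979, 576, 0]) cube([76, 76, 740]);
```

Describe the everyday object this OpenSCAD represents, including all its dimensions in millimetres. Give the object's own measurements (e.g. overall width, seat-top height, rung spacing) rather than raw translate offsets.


A table: top 1085 mm (x) × 682 mm (y), 31 mm thick, upper face at z = 771 mm, on four 76×76 mm square legs, each inset 30 mm from the nearest pair of top edges from z = 0 to the bottom of the top.


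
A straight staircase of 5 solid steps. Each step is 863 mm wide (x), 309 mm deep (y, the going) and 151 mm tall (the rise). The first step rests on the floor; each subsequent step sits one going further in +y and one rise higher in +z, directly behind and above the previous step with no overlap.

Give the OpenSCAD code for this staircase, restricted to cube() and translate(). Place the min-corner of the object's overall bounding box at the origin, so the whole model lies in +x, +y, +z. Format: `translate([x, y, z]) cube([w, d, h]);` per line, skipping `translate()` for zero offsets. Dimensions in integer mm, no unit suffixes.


cube([863, 309, 151]);
translate([0, 309, 151]) cube([863, 309, 151]);
translate([0, 618, 302]) cube([863, 309, 151]);
translate([0, 927, 453]) cube([863, 309, 151]);
translate([0, 1236, 604]) cube([863, 309, 151]);


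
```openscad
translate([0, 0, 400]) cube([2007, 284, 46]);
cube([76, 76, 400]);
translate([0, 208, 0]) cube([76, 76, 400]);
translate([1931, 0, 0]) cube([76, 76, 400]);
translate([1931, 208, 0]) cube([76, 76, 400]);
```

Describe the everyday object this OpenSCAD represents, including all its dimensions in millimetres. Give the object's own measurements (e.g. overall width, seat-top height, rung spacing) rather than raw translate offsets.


A bench: a 2007×284 mm seat slab, 46 mm thick, top at z = 446 mm, on four 76×76 mm square legs flush with the seat corners and standing on z = 0.


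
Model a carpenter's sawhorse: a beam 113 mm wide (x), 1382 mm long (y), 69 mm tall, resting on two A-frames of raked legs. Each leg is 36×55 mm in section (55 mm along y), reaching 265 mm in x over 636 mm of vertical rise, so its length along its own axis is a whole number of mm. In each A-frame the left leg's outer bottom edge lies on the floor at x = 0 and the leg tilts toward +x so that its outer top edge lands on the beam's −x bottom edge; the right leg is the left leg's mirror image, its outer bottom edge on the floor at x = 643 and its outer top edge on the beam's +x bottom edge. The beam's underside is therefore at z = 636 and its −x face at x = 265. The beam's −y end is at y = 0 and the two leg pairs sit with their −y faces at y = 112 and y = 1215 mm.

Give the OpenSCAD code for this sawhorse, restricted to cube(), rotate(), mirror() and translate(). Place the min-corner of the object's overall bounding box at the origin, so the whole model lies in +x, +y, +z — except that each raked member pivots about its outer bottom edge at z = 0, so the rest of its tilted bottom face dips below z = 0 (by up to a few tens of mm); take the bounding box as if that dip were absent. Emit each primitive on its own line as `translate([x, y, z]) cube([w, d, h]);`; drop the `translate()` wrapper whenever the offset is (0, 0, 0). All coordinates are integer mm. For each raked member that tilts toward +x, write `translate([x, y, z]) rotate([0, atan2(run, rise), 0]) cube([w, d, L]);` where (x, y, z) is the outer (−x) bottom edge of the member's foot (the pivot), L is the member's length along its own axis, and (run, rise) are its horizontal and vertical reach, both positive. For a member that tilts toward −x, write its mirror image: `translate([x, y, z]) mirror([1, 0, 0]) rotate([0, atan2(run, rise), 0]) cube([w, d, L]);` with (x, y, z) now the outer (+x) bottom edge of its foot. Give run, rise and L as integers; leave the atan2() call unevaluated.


translate([265, 0, 636]) cube([113, 1382, 69]);
translate([0, 112, 0]) rotate([0, atan2(265, 636), 0]) cube([36, 55, 689]);
translate([643, 112, 0]) mirror([1, 0, 0]) rotate([0, atan2(265, 636), 0]) cube([36, 55, 689]);
translate([0, 1215, 0]) rotate([0, atan2(265, 636), 0]) cube([36, 55, 689]);
translate([643, 1215, 0]) mirror([1, 0, 0]) rotate([0, atan2(265, 636), 0]) cube([36, 55, 689]);
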